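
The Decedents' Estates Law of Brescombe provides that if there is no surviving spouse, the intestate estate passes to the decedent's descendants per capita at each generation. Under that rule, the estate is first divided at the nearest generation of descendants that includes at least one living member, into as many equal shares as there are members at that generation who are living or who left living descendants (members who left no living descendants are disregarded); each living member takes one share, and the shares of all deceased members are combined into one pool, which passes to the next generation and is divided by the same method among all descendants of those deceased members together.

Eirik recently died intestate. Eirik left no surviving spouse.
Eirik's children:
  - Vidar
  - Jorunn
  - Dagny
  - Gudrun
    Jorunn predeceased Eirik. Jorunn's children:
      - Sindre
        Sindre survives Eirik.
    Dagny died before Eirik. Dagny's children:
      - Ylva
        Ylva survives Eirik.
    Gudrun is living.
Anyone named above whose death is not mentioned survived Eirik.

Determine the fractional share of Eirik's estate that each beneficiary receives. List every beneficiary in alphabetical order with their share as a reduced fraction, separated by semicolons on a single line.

Gudrun 1/4; Sindre 1/4; Vidar 1/4; Ylva 1/4

There is no surviving spouse, so the entire estate passes to Eirik's descendants per capita at each generation.
At generation 1 (Vidar, Jorunn, Dagny, Gudrun) there are 4 shares of (1)/4 = 1/4 each.
Living: Vidar and Gudrun — each takes 1/4.
Deceased: Jorunn and Dagny. Their combined 1/2 is pooled and carried to generation 2.
At generation 2 (Sindre, Ylva) there are 2 shares of (1/2)/2 = 1/4 each.
Living: Sindre and Ylva — each takes 1/4.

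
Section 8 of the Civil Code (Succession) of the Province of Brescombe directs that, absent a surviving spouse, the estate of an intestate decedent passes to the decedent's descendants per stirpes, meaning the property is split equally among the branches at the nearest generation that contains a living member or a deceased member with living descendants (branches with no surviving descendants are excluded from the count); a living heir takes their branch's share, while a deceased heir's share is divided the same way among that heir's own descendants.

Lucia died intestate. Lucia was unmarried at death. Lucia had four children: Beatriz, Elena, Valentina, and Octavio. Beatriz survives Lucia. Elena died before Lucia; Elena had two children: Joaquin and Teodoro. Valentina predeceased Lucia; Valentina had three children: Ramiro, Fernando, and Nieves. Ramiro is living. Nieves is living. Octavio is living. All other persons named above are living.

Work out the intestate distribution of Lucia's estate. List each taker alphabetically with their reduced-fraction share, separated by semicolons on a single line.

There is no surviving spouse, so the entire estate passes to Lucia's descendants per stirpes.
The estate is divided into 4 equal shares of 1/4 among Beatriz, Elena, Valentina, Octavio.
Beatriz is living and takes 1/4.
Elena predeceased; the 1/4 allotted to Elena's branch passes to Elena's issue by representation.
The 1/4 is divided into 2 equal shares of 1/8 among Joaquin, Teodoro.
Joaquin is living and takes 1/8.
Teodoro is living and takes 1/8.
Valentina predeceased; the 1/4 allotted to Valentina's branch passes to Valentina's issue by representation.
The 1/4 is divided into 3 equal shares of 1/12 among Ramiro, Fernando, Nieves.
Ramiro is living and takes 1/12.
Fernando is living and takes 1/12.
Nieves is living and takes 1/12.
Octavio is living and takes 1/4.

Beatriz 1/4; Fernando 1/12; Joaquin 1/8; Nieves 1/12; Octavio 1/4; Ramiro 1/12; Teodoro 1/8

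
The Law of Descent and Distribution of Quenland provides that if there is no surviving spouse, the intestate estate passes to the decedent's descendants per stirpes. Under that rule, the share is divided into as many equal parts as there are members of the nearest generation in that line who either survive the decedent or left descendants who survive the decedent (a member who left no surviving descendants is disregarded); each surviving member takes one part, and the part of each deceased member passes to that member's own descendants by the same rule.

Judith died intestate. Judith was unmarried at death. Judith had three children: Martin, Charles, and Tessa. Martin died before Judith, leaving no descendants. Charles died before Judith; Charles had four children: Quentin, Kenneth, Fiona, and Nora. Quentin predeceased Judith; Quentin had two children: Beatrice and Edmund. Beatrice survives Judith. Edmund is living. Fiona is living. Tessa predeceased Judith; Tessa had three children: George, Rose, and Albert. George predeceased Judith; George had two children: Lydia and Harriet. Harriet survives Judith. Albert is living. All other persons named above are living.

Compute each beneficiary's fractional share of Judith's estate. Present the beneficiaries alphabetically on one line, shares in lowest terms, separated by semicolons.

There is no surviving spouse, so the entire estate passes to Judith's descendants per stirpes.
Martin left no surviving issue, so that branch lapses and is disregarded.
The estate is divided into 2 equal shares of 1/2 among Charles, Tessa.
Charles predeceased; the 1/2 allotted to Charles's branch passes to Charles's issue by representation.
The 1/2 is divided into 4 equal shares of 1/8 among Quentin, Kenneth, Fiona, Nora.
Quentin predeceased; the 1/8 allotted to Quentin's branch passes to Quentin's issue by representation.
The 1/8 is divided into 2 equal shares of 1/16 among Beatrice, Edmund.
Beatrice is living and takes 1/16.
Edmund is living and takes 1/16.
Kenneth is living and takes 1/8.
Fiona is living and takes 1/8.
Nora is living and takes 1/8.
Tessa predeceased; the 1/2 allotted to Tessa's branch passes to Tessa's issue by representation.
The 1/2 is divided into 3 equal shares of 1/6 among George, Rose, Albert.
George predeceased; the 1/6 allotted to George's branch passes to George's issue by representation.
The 1/6 is divided into 2 equal shares of 1/12 among Lydia, Harriet.
Lydia is living and takes 1/12.
Harriet is living and takes 1/12.
Rose is living and takes 1/6.
Albert is living and takes 1/6.

Albert 1/6; Beatrice 1/16; Edmund 1/16; Fiona 1/8; Harriet 1/12; Kenneth 1/8; Lydia 1/12; Nora 1/8; Rose 1/6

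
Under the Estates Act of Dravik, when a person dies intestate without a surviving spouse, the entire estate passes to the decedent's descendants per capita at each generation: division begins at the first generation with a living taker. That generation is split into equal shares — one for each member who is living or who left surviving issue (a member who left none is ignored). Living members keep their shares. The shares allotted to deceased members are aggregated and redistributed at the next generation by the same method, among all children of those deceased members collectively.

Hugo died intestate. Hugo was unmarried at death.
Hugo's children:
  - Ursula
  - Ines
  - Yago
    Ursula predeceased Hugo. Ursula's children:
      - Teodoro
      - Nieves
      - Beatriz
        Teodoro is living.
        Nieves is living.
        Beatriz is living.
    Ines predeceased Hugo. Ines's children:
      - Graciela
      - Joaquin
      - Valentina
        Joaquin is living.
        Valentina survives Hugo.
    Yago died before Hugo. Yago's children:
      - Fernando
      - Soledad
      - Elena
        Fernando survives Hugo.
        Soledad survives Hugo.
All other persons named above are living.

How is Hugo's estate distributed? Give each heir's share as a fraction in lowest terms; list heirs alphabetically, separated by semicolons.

There is no surviving spouse, so the entire estate passes to Hugo's descendants per capita at each generation.
No one at generation 1 (Ursula, Ines, Yago) is living; moving to the next generation.
At generation 2 (Teodoro, Nieves, Beatriz, Graciela, Joaquin, Valentina, Fernando, Soledad, Elena) there are 9 shares of (1)/9 = 1/9 each.
Living: Teodoro, Nieves, Beatriz, Graciela, Joaquin, Valentina, Fernando, Soledad, and Elena — each takes 1/9.

Beatriz 1/9; Elena 1/9; Fernando 1/9; Graciela 1/9; Joaquin 1/9; Nieves 1/9; Soledad 1/9; Teodoro 1/9; Valentina 1/9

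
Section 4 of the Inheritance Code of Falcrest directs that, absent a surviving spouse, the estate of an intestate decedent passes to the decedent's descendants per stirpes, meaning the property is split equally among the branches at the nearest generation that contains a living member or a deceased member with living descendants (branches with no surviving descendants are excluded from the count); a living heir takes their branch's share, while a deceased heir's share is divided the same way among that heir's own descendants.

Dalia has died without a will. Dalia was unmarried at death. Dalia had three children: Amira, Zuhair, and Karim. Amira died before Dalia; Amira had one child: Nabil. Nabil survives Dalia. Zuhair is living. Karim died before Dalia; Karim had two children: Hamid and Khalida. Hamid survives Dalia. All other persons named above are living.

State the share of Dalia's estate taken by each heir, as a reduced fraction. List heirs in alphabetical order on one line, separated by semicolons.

Hamid 1/6; Khalida 1/6; Nabil 1/3; Zuhair 1/3

There is no surviving spouse, so the entire estate passes to Dalia's descendants per stirpes.
The estate is divided into 3 equal shares of 1/3 among Amira, Zuhair, Karim.
Amira predeceased; the 1/3 allotted to Amira's branch passes to Amira's issue by representation.
Nabil is the sole taker at this level and receives the full 1/3.
Zuhair is living and takes 1/3.
Karim predeceased; the 1/3 allotted to Karim's branch passes to Karim's issue by representation.
The 1/3 is divided into 2 equal shares of 1/6 among Hamid, Khalida.
Hamid is living and takes 1/6.
Khalida is living and takes 1/6.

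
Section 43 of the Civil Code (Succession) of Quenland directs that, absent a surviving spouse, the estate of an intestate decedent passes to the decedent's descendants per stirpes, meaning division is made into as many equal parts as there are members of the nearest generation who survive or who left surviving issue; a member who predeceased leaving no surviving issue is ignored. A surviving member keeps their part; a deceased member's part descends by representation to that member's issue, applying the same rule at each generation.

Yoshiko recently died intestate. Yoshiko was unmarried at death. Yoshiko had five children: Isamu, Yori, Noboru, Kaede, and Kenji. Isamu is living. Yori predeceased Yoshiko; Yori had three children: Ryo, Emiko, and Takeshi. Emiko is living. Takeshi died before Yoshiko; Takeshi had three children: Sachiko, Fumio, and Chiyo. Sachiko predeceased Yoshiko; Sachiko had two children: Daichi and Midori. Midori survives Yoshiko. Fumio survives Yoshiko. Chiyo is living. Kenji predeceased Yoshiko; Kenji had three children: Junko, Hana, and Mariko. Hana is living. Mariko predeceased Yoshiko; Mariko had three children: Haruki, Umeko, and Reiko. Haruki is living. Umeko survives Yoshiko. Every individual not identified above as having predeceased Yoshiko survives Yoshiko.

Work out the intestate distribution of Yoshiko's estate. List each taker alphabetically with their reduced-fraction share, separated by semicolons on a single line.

Chiyo 1/45; Daichi 1/90; Emiko 1/15; Fumio 1/45; Hana 1/15; Haruki 1/45; Isamu 1/5; Junko 1/15; Kaede 1/5; Midori 1/90; Noboru 1/5; Reiko 1/45; Ryo 1/15; Umeko 1/45

There is no surviving spouse, so the entire estate passes to Yoshiko's descendants per stirpes.
The estate is divided into 5 equal shares of 1/5 among Isamu, Yori, Noboru, Kaede, Kenji.
Isamu is living and takes 1/5.
Yori predeceased; the 1/5 allotted to Yori's branch passes to Yori's issue by representation.
The 1/5 is divided into 3 equal shares of 1/15 among Ryo, Emiko, Takeshi.
Ryo is living and takes 1/15.
Emiko is living and takes 1/15.
Takeshi predeceased; the 1/15 allotted to Takeshi's branch passes to Takeshi's issue by representation.
The 1/15 is divided into 3 equal shares of 1/45 among Sachiko, Fumio, Chiyo.
Sachiko predeceased; the 1/45 allotted to Sachiko's branch passes to Sachiko's issue by representation.
The 1/45 is divided into 2 equal shares of 1/90 among Daichi, Midori.
Daichi is living and takes 1/90.
Midori is living and takes 1/90.
Fumio is living and takes 1/45.
Chiyo is living and takes 1/45.
Noboru is living and takes 1/5.
Kaede is living and takes 1/5.
Kenji predeceased; the 1/5 allotted to Kenji's branch passes to Kenji's issue by representation.
The 1/5 is divided into 3 equal shares of 1/15 among Junko, Hana, Mariko.
Junko is living and takes 1/15.
Hana is living and takes 1/15.
Mariko predeceased; the 1/15 allotted to Mariko's branch passes to Mariko's issue by representation.
The 1/15 is divided into 3 equal shares of 1/45 among Haruki, Umeko, Reiko.
Haruki is living and takes 1/45.
Umeko is living and takes 1/45.
Reiko is living and takes 1/45.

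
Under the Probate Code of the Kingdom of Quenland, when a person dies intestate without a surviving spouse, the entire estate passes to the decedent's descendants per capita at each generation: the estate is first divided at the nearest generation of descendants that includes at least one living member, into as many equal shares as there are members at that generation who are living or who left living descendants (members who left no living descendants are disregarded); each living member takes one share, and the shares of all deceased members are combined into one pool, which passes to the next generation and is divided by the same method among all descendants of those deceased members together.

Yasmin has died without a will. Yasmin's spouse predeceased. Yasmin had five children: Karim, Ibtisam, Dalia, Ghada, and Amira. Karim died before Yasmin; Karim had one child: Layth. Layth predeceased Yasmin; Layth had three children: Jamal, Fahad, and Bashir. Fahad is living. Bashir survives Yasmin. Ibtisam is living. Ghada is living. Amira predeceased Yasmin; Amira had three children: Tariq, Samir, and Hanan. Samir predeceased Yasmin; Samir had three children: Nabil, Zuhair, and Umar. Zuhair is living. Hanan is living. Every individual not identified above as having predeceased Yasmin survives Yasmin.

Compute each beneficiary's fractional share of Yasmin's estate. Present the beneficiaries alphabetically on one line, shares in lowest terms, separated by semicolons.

There is no surviving spouse, so the entire estate passes to Yasmin's descendants per capita at each generation.
At generation 1 (Karim, Ibtisam, Dalia, Ghada, Amira) there are 5 shares of (1)/5 = 1/5 each.
Living: Ibtisam, Dalia, and Ghada — each takes 1/5.
Deceased: Karim and Amira. Their combined 2/5 is pooled and carried to generation 2.
At generation 2 (Layth, Tariq, Samir, Hanan) there are 4 shares of (2/5)/4 = 1/10 each.
Living: Tariq and Hanan — each takes 1/10.
Deceased: Layth and Samir. Their combined 1/5 is pooled and carried to generation 3.
At generation 3 (Jamal, Fahad, Bashir, Nabil, Zuhair, Umar) there are 6 shares of (1/5)/6 = 1/30 each.
Living: Jamal, Fahad, Bashir, Nabil, Zuhair, and Umar — each takes 1/30.

Bashir 1/30; Dalia 1/5; Fahad 1/30; Ghada 1/5; Hanan 1/10; Ibtisam 1/5; Jamal 1/30; Nabil 1/30; Tariq 1/10; Umar 1/30; Zuhair 1/30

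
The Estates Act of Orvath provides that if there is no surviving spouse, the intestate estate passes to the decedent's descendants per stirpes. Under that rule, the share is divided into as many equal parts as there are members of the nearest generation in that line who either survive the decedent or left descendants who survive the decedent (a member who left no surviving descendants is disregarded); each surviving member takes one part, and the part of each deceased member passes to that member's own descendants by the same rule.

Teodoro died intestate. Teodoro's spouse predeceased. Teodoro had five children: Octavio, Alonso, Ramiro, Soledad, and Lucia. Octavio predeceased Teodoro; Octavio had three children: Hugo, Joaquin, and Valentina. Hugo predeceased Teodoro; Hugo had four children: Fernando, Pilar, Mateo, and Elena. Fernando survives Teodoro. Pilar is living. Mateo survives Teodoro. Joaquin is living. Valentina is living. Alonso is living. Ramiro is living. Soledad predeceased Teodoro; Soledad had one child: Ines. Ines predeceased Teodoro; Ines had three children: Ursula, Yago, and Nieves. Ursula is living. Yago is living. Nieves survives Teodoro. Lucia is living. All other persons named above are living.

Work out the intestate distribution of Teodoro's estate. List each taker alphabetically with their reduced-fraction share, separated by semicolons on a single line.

There is no surviving spouse, so the entire estate passes to Teodoro's descendants per stirpes.
The estate is divided into 5 equal shares of 1/5 among Octavio, Alonso, Ramiro, Soledad, Lucia.
Octavio predeceased; the 1/5 allotted to Octavio's branch passes to Octavio's issue by representation.
The 1/5 is divided into 3 equal shares of 1/15 among Hugo, Joaquin, Valentina.
Hugo predeceased; the 1/15 allotted to Hugo's branch passes to Hugo's issue by representation.
The 1/15 is divided into 4 equal shares of 1/60 among Fernando, Pilar, Mateo, Elena.
Fernando is living and takes 1/60.
Pilar is living and takes 1/60.
Mateo is living and takes 1/60.
Elena is living and takes 1/60.
Joaquin is living and takes 1/15.
Valentina is living and takes 1/15.
Alonso is living and takes 1/5.
Ramiro is living and takes 1/5.
Soledad predeceased; the 1/5 allotted to Soledad's branch passes to Soledad's issue by representation.
Ines's line is the sole branch at this level, so the full 1/5 passes to Ines's issue by representation.
The 1/5 is divided into 3 equal shares of 1/15 among Ursula, Yago, Nieves.
Ursula is living and takes 1/15.
Yago is living and takes 1/15.
Nieves is living and takes 1/15.
Lucia is living and takes 1/5.

Alonso 1/5; Elena 1/60; Fernando 1/60; Joaquin 1/15; Lucia 1/5; Mateo 1/60; Nieves 1/15; Pilar 1/60; Ramiro 1/5; Ursula 1/15; Valentina 1/15; Yago 1/15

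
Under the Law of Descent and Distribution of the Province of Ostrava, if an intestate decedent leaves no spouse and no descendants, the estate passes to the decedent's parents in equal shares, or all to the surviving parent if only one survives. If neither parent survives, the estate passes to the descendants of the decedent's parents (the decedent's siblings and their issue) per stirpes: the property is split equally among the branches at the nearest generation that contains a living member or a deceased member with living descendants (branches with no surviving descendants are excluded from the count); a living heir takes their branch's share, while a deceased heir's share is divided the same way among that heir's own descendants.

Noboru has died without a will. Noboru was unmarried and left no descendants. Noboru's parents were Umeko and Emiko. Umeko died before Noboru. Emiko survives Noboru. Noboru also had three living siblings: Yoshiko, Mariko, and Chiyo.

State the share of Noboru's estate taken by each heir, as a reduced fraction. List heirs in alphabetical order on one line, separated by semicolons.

Emiko 1

Only one parent, Emiko, survives, so Emiko takes the entire estate. The siblings take nothing because a surviving parent has priority.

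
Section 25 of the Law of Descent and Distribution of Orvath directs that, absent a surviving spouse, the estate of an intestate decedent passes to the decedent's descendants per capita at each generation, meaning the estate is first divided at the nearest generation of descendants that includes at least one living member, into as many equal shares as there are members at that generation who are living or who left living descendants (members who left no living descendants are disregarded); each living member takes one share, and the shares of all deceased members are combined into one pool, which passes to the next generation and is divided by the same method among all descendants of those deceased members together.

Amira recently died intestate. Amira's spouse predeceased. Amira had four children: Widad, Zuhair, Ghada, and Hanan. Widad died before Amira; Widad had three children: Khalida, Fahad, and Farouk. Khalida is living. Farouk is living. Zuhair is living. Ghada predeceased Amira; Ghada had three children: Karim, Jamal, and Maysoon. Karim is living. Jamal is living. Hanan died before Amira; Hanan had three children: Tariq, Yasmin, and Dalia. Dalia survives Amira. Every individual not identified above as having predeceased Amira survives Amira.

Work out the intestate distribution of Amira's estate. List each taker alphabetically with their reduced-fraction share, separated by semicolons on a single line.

Dalia 1/12; Fahad 1/12; Farouk 1/12; Jamal 1/12; Karim 1/12; Khalida 1/12; Maysoon 1/12; Tariq 1/12; Yasmin 1/12; Zuhair 1/4

There is no surviving spouse, so the entire estate passes to Amira's descendants per capita at each generation.
At generation 1 (Widad, Zuhair, Ghada, Hanan) there are 4 shares of (1)/4 = 1/4 each.
Living: Zuhair — each takes 1/4.
Deceased: Widad, Ghada, and Hanan. Their combined 3/4 is pooled and carried to generation 2.
At generation 2 (Khalida, Fahad, Farouk, Karim, Jamal, Maysoon, Tariq, Yasmin, Dalia) there are 9 shares of (3/4)/9 = 1/12 each.
Living: Khalida, Fahad, Farouk, Karim, Jamal, Maysoon, Tariq, Yasmin, and Dalia — each takes 1/12.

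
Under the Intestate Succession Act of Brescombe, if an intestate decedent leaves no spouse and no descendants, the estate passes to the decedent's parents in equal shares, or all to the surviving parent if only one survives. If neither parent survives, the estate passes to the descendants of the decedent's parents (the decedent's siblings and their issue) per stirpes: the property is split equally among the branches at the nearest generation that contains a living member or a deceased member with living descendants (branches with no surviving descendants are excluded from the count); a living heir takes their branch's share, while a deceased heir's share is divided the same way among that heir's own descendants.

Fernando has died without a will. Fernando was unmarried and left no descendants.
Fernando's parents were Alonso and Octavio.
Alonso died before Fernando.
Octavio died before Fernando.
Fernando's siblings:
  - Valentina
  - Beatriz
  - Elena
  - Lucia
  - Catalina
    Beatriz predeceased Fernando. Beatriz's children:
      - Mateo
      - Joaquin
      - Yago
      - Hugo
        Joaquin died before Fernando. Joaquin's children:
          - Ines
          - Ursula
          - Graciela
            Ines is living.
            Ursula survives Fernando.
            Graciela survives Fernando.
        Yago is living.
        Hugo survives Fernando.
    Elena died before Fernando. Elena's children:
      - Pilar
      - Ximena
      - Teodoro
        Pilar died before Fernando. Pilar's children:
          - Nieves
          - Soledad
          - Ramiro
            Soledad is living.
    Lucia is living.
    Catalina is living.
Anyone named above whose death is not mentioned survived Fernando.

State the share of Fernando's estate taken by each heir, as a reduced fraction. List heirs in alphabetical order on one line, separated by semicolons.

Neither parent survives and there are no descendants, so the estate passes to Fernando's siblings and their issue per stirpes.
The estate is divided into 5 equal shares of 1/5 among Valentina, Beatriz, Elena, Lucia, Catalina.
Valentina is living and takes 1/5.
Beatriz predeceased; the 1/5 allotted to Beatriz's branch passes to Beatriz's issue by representation.
The 1/5 is divided into 4 equal shares of 1/20 among Mateo, Joaquin, Yago, Hugo.
Mateo is living and takes 1/20.
Joaquin predeceased; the 1/20 allotted to Joaquin's branch passes to Joaquin's issue by representation.
The 1/20 is divided into 3 equal shares of 1/60 among Ines, Ursula, Graciela.
Ines is living and takes 1/60.
Ursula is living and takes 1/60.
Graciela is living and takes 1/60.
Yago is living and takes 1/20.
Hugo is living and takes 1/20.
Elena predeceased; the 1/5 allotted to Elena's branch passes to Elena's issue by representation.
The 1/5 is divided into 3 equal shares of 1/15 among Pilar, Ximena, Teodoro.
Pilar predeceased; the 1/15 allotted to Pilar's branch passes to Pilar's issue by representation.
The 1/15 is divided into 3 equal shares of 1/45 among Nieves, Soledad, Ramiro.
Nieves is living and takes 1/45.
Soledad is living and takes 1/45.
Ramiro is living and takes 1/45.
Ximena is living and takes 1/15.
Teodoro is living and takes 1/15.
Lucia is living and takes 1/5.
Catalina is living and takes 1/5.

Catalina 1/5; Graciela 1/60; Hugo 1/20; Ines 1/60; Lucia 1/5; Mateo 1/20; Nieves 1/45; Ramiro 1/45; Soledad 1/45; Teodoro 1/15; Ursula 1/60; Valentina 1/5; Ximena 1/15; Yago 1/20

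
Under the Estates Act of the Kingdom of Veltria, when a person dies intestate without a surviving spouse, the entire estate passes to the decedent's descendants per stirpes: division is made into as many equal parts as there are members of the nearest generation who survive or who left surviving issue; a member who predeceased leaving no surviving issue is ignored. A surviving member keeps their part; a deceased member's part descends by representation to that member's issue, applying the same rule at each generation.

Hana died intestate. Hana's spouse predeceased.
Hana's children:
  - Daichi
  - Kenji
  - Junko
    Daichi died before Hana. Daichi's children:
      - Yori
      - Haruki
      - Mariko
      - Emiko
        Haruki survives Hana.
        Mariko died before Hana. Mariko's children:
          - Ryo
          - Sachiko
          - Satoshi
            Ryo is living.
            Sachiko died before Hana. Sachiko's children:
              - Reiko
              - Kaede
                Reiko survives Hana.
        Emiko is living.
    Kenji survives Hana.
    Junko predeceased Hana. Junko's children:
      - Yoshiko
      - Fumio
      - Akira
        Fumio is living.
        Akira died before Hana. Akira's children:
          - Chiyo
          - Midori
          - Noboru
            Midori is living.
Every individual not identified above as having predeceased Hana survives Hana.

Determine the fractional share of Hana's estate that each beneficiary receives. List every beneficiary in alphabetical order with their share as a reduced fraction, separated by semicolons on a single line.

There is no surviving spouse, so the entire estate passes to Hana's descendants per stirpes.
The estate is divided into 3 equal shares of 1/3 among Daichi, Kenji, Junko.
Daichi predeceased; the 1/3 allotted to Daichi's branch passes to Daichi's issue by representation.
The 1/3 is divided into 4 equal shares of 1/12 among Yori, Haruki, Mariko, Emiko.
Yori is living and takes 1/12.
Haruki is living and takes 1/12.
Mariko predeceased; the 1/12 allotted to Mariko's branch passes to Mariko's issue by representation.
The 1/12 is divided into 3 equal shares of 1/36 among Ryo, Sachiko, Satoshi.
Ryo is living and takes 1/36.
Sachiko predeceased; the 1/36 allotted to Sachiko's branch passes to Sachiko's issue by representation.
The 1/36 is divided into 2 equal shares of 1/72 among Reiko, Kaede.
Reiko is living and takes 1/72.
Kaede is living and takes 1/72.
Satoshi is living and takes 1/36.
Emiko is living and takes 1/12.
Kenji is living and takes 1/3.
Junko predeceased; the 1/3 allotted to Junko's branch passes to Junko's issue by representation.
The 1/3 is divided into 3 equal shares of 1/9 among Yoshiko, Fumio, Akira.
Yoshiko is living and takes 1/9.
Fumio is living and takes 1/9.
Akira predeceased; the 1/9 allotted to Akira's branch passes to Akira's issue by representation.
The 1/9 is divided into 3 equal shares of 1/27 among Chiyo, Midori, Noboru.
Chiyo is living and takes 1/27.
Midori is living and takes 1/27.
Noboru is living and takes 1/27.

Chiyo 1/27; Emiko 1/12; Fumio 1/9; Haruki 1/12; Kaede 1/72; Kenji 1/3; Midori 1/27; Noboru 1/27; Reiko 1/72; Ryo 1/36; Satoshi 1/36; Yori 1/12; Yoshiko 1/9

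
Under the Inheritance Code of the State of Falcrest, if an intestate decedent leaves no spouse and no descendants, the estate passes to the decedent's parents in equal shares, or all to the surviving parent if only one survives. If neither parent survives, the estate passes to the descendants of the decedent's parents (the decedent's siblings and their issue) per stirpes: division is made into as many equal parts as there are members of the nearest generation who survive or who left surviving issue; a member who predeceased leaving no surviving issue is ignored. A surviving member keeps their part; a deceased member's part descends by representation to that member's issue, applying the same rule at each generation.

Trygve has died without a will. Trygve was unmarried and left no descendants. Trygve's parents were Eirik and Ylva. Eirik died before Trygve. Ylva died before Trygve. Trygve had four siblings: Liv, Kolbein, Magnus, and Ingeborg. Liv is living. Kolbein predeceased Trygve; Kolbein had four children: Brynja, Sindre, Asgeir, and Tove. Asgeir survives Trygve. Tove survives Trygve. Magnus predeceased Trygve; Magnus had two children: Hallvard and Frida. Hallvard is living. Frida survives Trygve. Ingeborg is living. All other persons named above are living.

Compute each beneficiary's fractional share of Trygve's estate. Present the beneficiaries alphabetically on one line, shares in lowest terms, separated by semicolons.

Neither parent survives and there are no descendants, so the estate passes to Trygve's siblings and their issue per stirpes.
The estate is divided into 4 equal shares of 1/4 among Liv, Kolbein, Magnus, Ingeborg.
Liv is living and takes 1/4.
Kolbein predeceased; the 1/4 allotted to Kolbein's branch passes to Kolbein's issue by representation.
The 1/4 is divided into 4 equal shares of 1/16 among Brynja, Sindre, Asgeir, Tove.
Brynja is living and takes 1/16.
Sindre is living and takes 1/16.
Asgeir is living and takes 1/16.
Tove is living and takes 1/16.
Magnus predeceased; the 1/4 allotted to Magnus's branch passes to Magnus's issue by representation.
The 1/4 is divided into 2 equal shares of 1/8 among Hallvard, Frida.
Hallvard is living and takes 1/8.
Frida is living and takes 1/8.
Ingeborg is living and takes 1/4.

Asgeir 1/16; Brynja 1/16; Frida 1/8; Hallvard 1/8; Ingeborg 1/4; Liv 1/4; Sindre 1/16; Tove 1/16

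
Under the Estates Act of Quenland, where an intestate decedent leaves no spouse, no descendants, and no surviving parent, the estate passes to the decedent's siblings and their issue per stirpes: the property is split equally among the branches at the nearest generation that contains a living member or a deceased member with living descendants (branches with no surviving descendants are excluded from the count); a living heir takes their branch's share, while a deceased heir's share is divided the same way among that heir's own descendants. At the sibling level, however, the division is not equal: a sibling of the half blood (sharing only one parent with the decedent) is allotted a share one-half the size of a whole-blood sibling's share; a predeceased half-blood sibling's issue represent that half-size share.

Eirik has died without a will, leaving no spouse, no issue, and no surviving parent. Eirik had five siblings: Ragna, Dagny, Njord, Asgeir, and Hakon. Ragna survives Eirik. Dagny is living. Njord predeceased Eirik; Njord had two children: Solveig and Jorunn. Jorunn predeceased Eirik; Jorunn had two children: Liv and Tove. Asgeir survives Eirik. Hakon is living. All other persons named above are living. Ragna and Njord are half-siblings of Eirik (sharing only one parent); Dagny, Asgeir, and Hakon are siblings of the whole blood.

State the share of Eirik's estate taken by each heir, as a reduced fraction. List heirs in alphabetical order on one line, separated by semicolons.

No spouse, descendants, or parent survives, so the estate passes to Eirik's siblings per stirpes.
Half-blood siblings count for one-half the weight of whole-blood siblings at the initial division.
Dividing 1 in proportion to weights (total weight 4): Ragna (weight 1/2) → 1/8; Dagny (weight 1) → 1/4; Njord (weight 1/2) → 1/8; Asgeir (weight 1) → 1/4; Hakon (weight 1) → 1/4.
Ragna is living and takes 1/8.
Dagny is living and takes 1/4.
Njord predeceased; the 1/8 allotted to Njord's branch passes to Njord's issue by representation.
The 1/8 is divided into 2 equal shares of 1/16 among Solveig, Jorunn.
Solveig is living and takes 1/16.
Jorunn predeceased; the 1/16 allotted to Jorunn's branch passes to Jorunn's issue by representation.
The 1/16 is divided into 2 equal shares of 1/32 among Liv, Tove.
Liv is living and takes 1/32.
Tove is living and takes 1/32.
Asgeir is living and takes 1/4.
Hakon is living and takes 1/4.

Asgeir 1/4; Dagny 1/4; Hakon 1/4; Liv 1/32; Ragna 1/8; Solveig 1/16; Tove 1/32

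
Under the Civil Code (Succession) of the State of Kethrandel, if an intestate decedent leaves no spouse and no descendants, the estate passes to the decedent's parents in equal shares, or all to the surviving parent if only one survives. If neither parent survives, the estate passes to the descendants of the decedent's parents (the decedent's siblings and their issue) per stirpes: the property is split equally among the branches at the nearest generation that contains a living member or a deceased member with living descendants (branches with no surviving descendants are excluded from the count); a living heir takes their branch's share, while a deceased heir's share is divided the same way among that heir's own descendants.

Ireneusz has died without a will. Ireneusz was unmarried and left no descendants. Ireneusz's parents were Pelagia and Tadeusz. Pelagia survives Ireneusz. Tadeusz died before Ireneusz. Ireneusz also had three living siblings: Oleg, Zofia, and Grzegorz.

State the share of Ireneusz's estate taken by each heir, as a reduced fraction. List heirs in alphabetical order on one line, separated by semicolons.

Only one parent, Pelagia, survives, so Pelagia takes the entire estate. The siblings take nothing because a surviving parent has priority.

Pelagia 1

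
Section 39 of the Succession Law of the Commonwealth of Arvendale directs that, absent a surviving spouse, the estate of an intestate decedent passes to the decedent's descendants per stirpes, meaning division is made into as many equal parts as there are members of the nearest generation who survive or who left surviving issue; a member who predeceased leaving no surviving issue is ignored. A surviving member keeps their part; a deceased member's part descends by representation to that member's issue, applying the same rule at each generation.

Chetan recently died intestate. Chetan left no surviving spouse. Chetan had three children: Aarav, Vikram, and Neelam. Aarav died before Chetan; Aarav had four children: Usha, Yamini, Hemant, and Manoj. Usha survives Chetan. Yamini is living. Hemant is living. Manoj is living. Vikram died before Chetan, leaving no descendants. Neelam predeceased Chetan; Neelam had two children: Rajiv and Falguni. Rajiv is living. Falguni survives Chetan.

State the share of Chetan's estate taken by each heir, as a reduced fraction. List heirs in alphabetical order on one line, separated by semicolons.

There is no surviving spouse, so the entire estate passes to Chetan's descendants per stirpes.
Vikram left no surviving issue, so that branch lapses and is disregarded.
The estate is divided into 2 equal shares of 1/2 among Aarav, Neelam.
Aarav predeceased; the 1/2 allotted to Aarav's branch passes to Aarav's issue by representation.
The 1/2 is divided into 4 equal shares of 1/8 among Usha, Yamini, Hemant, Manoj.
Usha is living and takes 1/8.
Yamini is living and takes 1/8.
Hemant is living and takes 1/8.
Manoj is living and takes 1/8.
Neelam predeceased; the 1/2 allotted to Neelam's branch passes to Neelam's issue by representation.
The 1/2 is divided into 2 equal shares of 1/4 among Rajiv, Falguni.
Rajiv is living and takes 1/4.
Falguni is living and takes 1/4.

Falguni 1/4; Hemant 1/8; Manoj 1/8; Rajiv 1/4; Usha 1/8; Yamini 1/8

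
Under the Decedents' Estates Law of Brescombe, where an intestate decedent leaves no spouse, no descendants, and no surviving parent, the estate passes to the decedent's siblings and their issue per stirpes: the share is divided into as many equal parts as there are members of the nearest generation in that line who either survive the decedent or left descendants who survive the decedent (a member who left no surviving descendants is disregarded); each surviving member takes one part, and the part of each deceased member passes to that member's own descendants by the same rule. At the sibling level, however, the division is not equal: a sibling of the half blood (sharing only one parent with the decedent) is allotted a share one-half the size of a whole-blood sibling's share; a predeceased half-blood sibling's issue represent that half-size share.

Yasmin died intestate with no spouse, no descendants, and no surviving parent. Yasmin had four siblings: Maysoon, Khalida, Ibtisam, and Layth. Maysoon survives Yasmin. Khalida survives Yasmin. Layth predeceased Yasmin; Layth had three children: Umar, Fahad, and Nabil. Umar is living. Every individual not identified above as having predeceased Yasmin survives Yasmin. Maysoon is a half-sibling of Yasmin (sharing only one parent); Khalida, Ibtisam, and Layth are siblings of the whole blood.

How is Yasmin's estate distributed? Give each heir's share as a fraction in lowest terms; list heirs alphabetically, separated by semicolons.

No spouse, descendants, or parent survives, so the estate passes to Yasmin's siblings per stirpes.
Half-blood siblings count for one-half the weight of whole-blood siblings at the initial division.
Dividing 1 in proportion to weights (total weight 7/2): Maysoon (weight 1/2) → 1/7; Khalida (weight 1) → 2/7; Ibtisam (weight 1) → 2/7; Layth (weight 1) → 2/7.
Maysoon is living and takes 1/7.
Khalida is living and takes 2/7.
Ibtisam is living and takes 2/7.
Layth predeceased; the 2/7 allotted to Layth's branch passes to Layth's issue by representation.
The 2/7 is divided into 3 equal shares of 2/21 among Umar, Fahad, Nabil.
Umar is living and takes 2/21.
Fahad is living and takes 2/21.
Nabil is living and takes 2/21.

Fahad 2/21; Ibtisam 2/7; Khalida 2/7; Maysoon 1/7; Nabil 2/21; Umar 2/21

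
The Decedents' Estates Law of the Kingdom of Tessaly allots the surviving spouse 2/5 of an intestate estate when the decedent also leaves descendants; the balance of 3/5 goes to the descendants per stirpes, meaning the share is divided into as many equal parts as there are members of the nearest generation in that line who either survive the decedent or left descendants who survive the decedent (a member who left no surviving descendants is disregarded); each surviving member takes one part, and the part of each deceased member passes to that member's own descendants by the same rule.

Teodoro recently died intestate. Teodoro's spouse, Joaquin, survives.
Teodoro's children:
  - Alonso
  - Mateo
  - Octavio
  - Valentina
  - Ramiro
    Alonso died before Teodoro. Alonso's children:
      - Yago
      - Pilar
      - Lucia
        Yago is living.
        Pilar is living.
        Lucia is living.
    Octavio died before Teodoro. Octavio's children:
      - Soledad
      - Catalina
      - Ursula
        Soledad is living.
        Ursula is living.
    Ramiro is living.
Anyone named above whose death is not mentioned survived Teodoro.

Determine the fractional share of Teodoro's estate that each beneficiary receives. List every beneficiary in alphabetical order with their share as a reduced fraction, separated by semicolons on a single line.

Joaquin, as surviving spouse, takes 2/5.
The remaining 3/5 passes to Teodoro's descendants per stirpes.
The 3/5 is divided into 5 equal shares of 3/25 among Alonso, Mateo, Octavio, Valentina, Ramiro.
Alonso predeceased; the 3/25 allotted to Alonso's branch passes to Alonso's issue by representation.
The 3/25 is divided into 3 equal shares of 1/25 among Yago, Pilar, Lucia.
Yago is living and takes 1/25.
Pilar is living and takes 1/25.
Lucia is living and takes 1/25.
Mateo is living and takes 3/25.
Octavio predeceased; the 3/25 allotted to Octavio's branch passes to Octavio's issue by representation.
The 3/25 is divided into 3 equal shares of 1/25 among Soledad, Catalina, Ursula.
Soledad is living and takes 1/25.
Catalina is living and takes 1/25.
Ursula is living and takes 1/25.
Valentina is living and takes 3/25.
Ramiro is living and takes 3/25.

Catalina 1/25; Joaquin 2/5; Lucia 1/25; Mateo 3/25; Pilar 1/25; Ramiro 3/25; Soledad 1/25; Ursula 1/25; Valentina 3/25; Yago 1/25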